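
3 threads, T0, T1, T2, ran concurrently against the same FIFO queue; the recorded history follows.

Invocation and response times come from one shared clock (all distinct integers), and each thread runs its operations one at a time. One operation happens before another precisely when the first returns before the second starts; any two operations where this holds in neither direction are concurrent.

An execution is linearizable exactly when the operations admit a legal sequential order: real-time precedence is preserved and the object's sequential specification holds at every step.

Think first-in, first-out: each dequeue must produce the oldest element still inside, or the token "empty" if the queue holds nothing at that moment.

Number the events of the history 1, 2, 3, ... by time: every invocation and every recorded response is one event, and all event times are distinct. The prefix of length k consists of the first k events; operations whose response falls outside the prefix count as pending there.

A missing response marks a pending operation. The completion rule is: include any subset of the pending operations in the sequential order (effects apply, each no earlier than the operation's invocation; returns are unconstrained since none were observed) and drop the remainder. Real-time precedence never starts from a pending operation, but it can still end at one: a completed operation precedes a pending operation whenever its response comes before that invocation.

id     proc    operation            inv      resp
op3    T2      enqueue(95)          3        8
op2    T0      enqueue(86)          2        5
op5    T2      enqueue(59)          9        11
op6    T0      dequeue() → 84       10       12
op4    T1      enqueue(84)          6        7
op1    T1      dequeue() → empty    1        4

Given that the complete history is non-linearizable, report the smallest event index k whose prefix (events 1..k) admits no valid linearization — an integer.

12

events 1..11 are linearizable, e.g. via op1, op2, op3, op4, op5:
after step 1 (op1 dequeue() → empty): queue <>
after step 2 (op2 enqueue(86)): queue <86>
after step 3 (op3 enqueue(95)): queue <86,95>
after step 4 (op4 enqueue(84)): queue <86,95,84>
after step 5 (op5 enqueue(59)): queue <86,95,84,59>
event 12 — op6's response, time 12 — after it, nothing linearizes
take op1, op2, op3, op4, op5, op6: step 6 already fails, because op6 dequeue() → 84 cannot occur there
take op1, op2, op3, op4, op6, op5: step 5 already fails, because op6 dequeue() → 84 cannot occur there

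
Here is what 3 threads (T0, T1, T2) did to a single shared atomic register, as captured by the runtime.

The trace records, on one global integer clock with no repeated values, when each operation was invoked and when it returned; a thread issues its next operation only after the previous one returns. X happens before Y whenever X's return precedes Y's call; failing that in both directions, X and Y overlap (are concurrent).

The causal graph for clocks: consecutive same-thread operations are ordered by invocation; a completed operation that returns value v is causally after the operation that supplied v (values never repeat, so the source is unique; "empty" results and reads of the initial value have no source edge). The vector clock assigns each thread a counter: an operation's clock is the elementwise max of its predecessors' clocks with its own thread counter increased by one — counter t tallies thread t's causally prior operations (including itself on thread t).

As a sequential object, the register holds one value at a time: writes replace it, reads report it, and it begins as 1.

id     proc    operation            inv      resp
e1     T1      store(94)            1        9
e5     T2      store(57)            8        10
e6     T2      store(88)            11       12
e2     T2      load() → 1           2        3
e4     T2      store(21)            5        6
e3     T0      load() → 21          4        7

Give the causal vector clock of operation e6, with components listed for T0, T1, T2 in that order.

e2, invoked 2, has no incoming edges; only T2's bump applies → (0, 0, 1)
e1, invoked 1, has no incoming edges; only T1's bump applies → (0, 1, 0)
e4, invoked 5, takes VC(e2)=(0, 0, 1) under max, adds 1 for T2 → (0, 0, 2)
e5, invoked 8, takes VC(e4)=(0, 0, 2) under max, adds 1 for T2 → (0, 0, 3)
e3, invoked 4, takes VC(e4)=(0, 0, 2) under max, adds 1 for T0 → (1, 0, 2)
e6, invoked 11, takes VC(e5)=(0, 0, 3) under max, adds 1 for T2 → (0, 0, 4)
target: VC(e6) = (0, 0, 4)

(0, 0, 4)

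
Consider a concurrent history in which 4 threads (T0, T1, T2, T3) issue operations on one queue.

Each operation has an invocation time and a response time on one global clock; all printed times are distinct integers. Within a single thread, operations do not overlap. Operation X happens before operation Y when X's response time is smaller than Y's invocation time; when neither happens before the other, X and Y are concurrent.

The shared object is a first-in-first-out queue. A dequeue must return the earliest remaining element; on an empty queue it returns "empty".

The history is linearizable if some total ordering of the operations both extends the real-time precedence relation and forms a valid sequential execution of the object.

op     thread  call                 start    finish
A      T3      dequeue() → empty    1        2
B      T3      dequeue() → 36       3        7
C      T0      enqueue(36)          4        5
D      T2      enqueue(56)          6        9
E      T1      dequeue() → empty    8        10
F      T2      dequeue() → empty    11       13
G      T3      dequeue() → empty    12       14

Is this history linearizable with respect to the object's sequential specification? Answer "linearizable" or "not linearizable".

through event 13 a valid linearization exists; event 14 (G responding at time 14) ends that
checked exhaustively: 10 real-time-consistent orders of 7 completed operations, zero legal queue replays
sample order A, B, C, D, E, F, G stalls at step 2 — B dequeue() → 36 has no legal effect
sample order A, B, C, D, E, G, F stalls at step 2 — B dequeue() → 36 has no legal effect

not linearizable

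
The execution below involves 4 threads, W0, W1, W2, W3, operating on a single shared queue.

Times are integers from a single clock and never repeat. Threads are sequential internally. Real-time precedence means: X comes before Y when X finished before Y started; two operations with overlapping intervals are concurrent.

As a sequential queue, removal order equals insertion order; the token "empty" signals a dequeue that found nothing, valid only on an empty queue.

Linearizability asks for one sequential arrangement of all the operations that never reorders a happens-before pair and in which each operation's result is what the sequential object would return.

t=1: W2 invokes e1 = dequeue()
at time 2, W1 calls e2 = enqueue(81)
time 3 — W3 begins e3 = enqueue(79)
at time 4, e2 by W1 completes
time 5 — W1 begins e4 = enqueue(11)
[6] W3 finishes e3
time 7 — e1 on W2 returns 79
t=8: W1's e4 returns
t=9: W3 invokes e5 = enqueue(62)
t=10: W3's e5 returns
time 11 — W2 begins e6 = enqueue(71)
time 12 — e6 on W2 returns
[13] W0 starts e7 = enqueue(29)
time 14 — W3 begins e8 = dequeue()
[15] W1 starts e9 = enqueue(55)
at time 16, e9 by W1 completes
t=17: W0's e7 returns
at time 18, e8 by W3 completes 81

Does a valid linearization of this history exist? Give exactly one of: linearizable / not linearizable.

linearizable

a witness: e3, e1, e2, e4, e5, e6, e7, e8, e9
after step 1 (e3 enqueue(79)): queue <79>
after step 2 (e1 dequeue() → 79): queue <>
after step 3 (e2 enqueue(81)): queue <81>
after step 4 (e4 enqueue(11)): queue <81,11>
after step 5 (e5 enqueue(62)): queue <81,11,62>
after step 6 (e6 enqueue(71)): queue <81,11,62,71>
after step 7 (e7 enqueue(29)): queue <81,11,62,71,29>
after step 8 (e8 dequeue() → 81): queue <11,62,71,29>
after step 9 (e9 enqueue(55)): queue <11,62,71,29,55>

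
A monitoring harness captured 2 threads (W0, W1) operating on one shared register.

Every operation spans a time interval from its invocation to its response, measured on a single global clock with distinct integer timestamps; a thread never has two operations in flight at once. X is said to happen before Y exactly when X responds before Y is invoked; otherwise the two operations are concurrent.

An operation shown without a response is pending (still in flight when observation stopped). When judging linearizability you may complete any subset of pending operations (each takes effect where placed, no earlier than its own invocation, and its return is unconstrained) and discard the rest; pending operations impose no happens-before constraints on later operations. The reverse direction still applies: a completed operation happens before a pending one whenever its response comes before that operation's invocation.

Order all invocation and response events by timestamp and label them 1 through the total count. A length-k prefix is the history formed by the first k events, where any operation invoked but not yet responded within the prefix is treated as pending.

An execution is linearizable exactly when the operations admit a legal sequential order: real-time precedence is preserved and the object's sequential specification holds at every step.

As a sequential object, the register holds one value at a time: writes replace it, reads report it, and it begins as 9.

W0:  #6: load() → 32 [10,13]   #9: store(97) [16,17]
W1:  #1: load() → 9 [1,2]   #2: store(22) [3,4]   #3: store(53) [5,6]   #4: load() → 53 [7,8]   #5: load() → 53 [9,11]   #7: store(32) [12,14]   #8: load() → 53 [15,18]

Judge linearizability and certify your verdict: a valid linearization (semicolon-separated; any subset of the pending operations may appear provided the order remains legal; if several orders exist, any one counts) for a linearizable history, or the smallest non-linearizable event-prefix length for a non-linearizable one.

not linearizable — minimal violating prefix: 18 events

cut after 17 events: linearizable; cut after 18 events (#8 responds, time 18): not linearizable
real-time-consistent orders of the 9 completed operations: 6 — all fail the register replay
sample order #1, #2, #3, #4, #5, #6, #7, #8, #9 stalls at step 6 — #6 load() → 32 has no legal effect
sample order #1, #2, #3, #4, #5, #6, #7, #9, #8 stalls at step 6 — #6 load() → 32 has no legal effect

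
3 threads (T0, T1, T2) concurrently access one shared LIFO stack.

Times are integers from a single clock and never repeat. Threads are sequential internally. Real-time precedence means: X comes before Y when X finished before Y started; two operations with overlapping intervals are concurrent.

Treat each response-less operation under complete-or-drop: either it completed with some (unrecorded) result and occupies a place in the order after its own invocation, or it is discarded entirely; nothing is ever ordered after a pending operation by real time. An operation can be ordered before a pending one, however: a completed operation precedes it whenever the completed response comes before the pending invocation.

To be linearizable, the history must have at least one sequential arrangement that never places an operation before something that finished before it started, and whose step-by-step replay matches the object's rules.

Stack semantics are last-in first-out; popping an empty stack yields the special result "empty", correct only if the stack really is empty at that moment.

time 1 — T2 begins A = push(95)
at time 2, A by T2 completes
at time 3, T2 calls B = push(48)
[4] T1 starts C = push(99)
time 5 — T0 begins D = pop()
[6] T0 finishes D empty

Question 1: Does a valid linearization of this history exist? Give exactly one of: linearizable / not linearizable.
not linearizable

events 1..5 are fine; event 6 — the response of D at time 6 — makes the prefix non-linearizable
exhaustive check: the 2 completed LIFO stack ops admit one real-time order; illegal
include/drop combinations of the 2 pending operations (B, C) were all tried; none helps
one such order, A, D (pending dropped), breaks at step 2 where D pop() → empty is illegal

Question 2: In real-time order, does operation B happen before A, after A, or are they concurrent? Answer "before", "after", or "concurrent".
after

B spans [3,…), A spans [1,2]
resp(A)=2 < inv(B)=3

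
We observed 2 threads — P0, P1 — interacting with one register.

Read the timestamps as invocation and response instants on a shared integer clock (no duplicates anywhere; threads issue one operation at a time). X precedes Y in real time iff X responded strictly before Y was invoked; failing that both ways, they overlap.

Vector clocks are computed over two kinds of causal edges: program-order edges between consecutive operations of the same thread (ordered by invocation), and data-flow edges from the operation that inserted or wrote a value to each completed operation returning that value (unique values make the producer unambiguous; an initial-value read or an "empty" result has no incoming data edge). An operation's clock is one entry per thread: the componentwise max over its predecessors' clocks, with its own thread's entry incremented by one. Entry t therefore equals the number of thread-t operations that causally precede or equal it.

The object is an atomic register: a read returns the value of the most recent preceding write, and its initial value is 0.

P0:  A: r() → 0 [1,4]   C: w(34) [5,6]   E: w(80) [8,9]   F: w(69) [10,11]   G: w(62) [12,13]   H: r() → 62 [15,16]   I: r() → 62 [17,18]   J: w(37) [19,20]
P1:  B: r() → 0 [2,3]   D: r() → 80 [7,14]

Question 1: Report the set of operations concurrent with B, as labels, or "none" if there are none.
concurrent with B ([2,3]): every op whose interval crosses 2..3
A [1,4]: concurrent
C [5,6]: after
D [7,14]: after
E [8,9]: after
F [10,11]: after
G [12,13]: after
H [15,16]: after
I [17,18]: after
J [19,20]: after

A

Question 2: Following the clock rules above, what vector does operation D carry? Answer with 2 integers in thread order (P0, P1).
invoked at 2, B has no predecessors; its own P1 bump gives (0, 1)
invoked at 1, A has no predecessors; its own P0 bump gives (1, 0)
C, invoked 5, takes VC(A)=(1, 0) under max, adds 1 for P0 → (2, 0)
E, invoked 8, takes VC(C)=(2, 0) under max, adds 1 for P0 → (3, 0)
F, invoked 10, takes VC(E)=(3, 0) under max, adds 1 for P0 → (4, 0)
D, invoked 7, takes VC(B)=(0, 1), VC(E)=(3, 0) under max, adds 1 for P1 → (3, 2)
G, invoked 12, takes VC(F)=(4, 0) under max, adds 1 for P0 → (5, 0)
H, invoked 15, takes VC(G)=(5, 0) under max, adds 1 for P0 → (6, 0)
I, invoked 17, takes VC(G)=(5, 0), VC(H)=(6, 0) under max, adds 1 for P0 → (7, 0)
J, invoked 19, takes VC(I)=(7, 0) under max, adds 1 for P0 → (8, 0)
target: VC(D) = (3, 2)

(3, 2)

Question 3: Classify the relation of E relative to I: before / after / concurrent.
E spans [8,9], I spans [17,18]
resp(E)=9 < inv(I)=17

before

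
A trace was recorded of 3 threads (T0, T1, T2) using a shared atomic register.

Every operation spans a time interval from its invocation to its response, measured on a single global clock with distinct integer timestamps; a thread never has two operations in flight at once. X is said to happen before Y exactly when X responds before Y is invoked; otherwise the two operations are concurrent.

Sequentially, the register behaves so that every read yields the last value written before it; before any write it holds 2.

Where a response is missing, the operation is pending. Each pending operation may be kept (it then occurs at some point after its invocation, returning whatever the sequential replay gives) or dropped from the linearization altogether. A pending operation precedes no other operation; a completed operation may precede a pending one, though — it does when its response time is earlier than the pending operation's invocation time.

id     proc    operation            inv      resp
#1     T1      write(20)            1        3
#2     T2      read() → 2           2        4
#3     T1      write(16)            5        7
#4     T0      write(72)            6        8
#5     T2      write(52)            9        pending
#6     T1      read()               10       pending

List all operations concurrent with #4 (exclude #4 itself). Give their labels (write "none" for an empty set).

overlap test against #4 [6,8]: concurrent iff the interval meets 6..8
#1 [1,3]: before
#2 [2,4]: before
#3 [5,7]: concurrent
#5 [9,…): after
#6 [10,…): after

#3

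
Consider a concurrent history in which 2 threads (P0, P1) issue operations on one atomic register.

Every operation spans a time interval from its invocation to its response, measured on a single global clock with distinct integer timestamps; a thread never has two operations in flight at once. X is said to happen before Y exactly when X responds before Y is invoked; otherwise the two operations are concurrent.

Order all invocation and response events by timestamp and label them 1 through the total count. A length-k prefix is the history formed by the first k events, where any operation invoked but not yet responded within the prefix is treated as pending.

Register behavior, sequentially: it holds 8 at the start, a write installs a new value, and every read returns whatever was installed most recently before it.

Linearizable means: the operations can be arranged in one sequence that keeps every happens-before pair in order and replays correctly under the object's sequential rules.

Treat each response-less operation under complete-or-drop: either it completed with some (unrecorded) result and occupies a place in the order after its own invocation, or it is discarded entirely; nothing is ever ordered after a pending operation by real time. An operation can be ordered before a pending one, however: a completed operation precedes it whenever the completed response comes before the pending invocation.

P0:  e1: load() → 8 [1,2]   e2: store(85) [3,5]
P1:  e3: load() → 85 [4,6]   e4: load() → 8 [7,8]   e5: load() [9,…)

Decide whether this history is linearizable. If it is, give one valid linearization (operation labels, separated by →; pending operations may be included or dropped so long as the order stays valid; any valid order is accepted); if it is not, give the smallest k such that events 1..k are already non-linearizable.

prefix check: 1..7 passes, 1..8 fails once e4's time-8 response joins
all 2 real-time-respecting orders fail — 4 completed atomic register operations, no legal replay
one such order, e1, e2, e3, e4, breaks at step 4 where e4 load() → 8 is illegal
one such order, e1, e3, e2, e4, breaks at step 2 where e3 load() → 85 is illegal

not linearizable — minimal violating prefix: 8 events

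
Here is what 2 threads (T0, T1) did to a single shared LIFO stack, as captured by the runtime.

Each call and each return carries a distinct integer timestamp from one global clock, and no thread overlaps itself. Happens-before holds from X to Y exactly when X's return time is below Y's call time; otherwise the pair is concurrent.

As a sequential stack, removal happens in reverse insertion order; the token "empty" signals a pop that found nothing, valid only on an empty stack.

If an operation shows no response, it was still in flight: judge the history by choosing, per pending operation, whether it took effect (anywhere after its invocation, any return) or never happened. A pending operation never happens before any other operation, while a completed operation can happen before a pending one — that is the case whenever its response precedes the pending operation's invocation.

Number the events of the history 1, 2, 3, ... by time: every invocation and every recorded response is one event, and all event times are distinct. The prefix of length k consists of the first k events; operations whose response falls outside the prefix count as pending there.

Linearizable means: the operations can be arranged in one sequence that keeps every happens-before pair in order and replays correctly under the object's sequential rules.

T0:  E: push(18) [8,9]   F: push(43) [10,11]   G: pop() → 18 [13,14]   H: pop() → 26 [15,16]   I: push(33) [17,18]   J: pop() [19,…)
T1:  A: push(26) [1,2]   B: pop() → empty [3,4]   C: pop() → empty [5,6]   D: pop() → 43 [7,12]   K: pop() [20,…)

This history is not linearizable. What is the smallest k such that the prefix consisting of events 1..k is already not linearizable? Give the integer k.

4

one valid order for events 1..3 is A:
after step 1 (A push(26)): stack <26>
event 4 — B's response, time 4 — after it, nothing linearizes
take A, B: step 2 already fails, because B pop() → empty cannot occur there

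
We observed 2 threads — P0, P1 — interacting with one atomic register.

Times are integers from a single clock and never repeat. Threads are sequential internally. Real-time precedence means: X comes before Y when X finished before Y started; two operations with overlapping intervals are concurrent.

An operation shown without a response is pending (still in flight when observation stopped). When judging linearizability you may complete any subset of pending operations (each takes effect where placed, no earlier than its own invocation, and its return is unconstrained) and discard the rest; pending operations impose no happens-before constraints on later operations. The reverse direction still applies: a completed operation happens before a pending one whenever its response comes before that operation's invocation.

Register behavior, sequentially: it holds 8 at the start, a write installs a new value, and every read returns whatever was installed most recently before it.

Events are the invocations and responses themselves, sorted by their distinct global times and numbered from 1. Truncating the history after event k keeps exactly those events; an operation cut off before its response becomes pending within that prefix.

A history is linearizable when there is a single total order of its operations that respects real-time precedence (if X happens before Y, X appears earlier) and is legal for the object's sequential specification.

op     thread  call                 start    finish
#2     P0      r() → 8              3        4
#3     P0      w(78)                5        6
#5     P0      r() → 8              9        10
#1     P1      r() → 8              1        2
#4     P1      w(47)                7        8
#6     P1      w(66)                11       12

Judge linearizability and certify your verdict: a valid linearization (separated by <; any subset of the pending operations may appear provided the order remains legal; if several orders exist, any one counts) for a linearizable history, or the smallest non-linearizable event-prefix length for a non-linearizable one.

not linearizable — minimal violating prefix: 10 events

the violation lands at event 10, #5's response at time 10: events 1..9 linearize, events 1..10 do not
the completed operations (5 total) allow one real-time order; the atomic register replay rejects it
for example #1, #2, #3, #4, #5 fails at step 5: #5 r() → 8 is not legal there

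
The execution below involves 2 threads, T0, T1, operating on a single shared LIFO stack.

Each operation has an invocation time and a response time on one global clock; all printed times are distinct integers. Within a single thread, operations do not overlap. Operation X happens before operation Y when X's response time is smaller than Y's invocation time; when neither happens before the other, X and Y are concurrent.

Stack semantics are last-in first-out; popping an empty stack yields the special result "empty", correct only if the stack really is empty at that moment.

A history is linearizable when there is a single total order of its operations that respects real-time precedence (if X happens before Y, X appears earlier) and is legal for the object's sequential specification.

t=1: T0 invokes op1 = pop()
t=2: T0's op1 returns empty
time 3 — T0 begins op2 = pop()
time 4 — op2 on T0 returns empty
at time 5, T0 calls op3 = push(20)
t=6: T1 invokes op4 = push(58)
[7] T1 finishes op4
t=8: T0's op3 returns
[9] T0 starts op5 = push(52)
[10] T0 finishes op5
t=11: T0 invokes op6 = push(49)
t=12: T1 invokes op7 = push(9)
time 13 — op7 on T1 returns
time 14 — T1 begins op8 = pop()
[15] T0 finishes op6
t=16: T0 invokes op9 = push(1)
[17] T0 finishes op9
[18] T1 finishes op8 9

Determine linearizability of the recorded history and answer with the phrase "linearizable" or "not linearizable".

one valid linearization: op1, op2, op3, op4, op5, op6, op7, op8, op9
step 1: op1 pop() → empty — stack <>
step 2: op2 pop() → empty — stack <>
step 3: op3 push(20) — stack <20>
step 4: op4 push(58) — stack <20,58>
step 5: op5 push(52) — stack <20,58,52>
step 6: op6 push(49) — stack <20,58,52,49>
step 7: op7 push(9) — stack <20,58,52,49,9>
step 8: op8 pop() → 9 — stack <20,58,52,49>
step 9: op9 push(1) — stack <20,58,52,49,1>

linearizable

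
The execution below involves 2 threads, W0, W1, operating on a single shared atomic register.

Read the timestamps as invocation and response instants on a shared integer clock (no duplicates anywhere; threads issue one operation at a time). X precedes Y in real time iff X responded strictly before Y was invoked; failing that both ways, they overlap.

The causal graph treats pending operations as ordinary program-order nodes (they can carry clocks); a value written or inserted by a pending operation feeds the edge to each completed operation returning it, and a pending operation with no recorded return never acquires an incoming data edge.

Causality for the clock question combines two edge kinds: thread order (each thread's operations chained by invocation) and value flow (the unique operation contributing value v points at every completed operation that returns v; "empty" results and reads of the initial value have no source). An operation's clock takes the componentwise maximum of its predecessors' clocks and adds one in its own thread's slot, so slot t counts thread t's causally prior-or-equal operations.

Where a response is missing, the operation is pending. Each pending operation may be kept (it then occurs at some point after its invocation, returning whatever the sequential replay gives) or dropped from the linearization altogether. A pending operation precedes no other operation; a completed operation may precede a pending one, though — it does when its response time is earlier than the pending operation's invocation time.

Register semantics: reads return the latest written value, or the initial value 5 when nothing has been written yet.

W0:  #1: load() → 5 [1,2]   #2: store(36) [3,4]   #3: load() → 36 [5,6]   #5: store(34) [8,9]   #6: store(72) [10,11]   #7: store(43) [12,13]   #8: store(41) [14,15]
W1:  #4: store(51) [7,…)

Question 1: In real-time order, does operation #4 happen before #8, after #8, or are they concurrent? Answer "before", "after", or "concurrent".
concurrent

#4 spans [7,…), #8 spans [14,15]
the intervals overlap in both directions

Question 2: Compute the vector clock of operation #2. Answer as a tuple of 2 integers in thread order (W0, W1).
(2, 0)

root op #4, invoked 7: fresh clock plus W1's own tick → (0, 1)
root op #1, invoked 1: fresh clock plus W0's own tick → (1, 0)
#2, invoked 3, takes VC(#1)=(1, 0) under max, adds 1 for W0 → (2, 0)
#3, invoked 5, takes VC(#2)=(2, 0) under max, adds 1 for W0 → (3, 0)
#5, invoked 8, takes VC(#3)=(3, 0) under max, adds 1 for W0 → (4, 0)
#6, invoked 10, takes VC(#5)=(4, 0) under max, adds 1 for W0 → (5, 0)
#7, invoked 12, takes VC(#6)=(5, 0) under max, adds 1 for W0 → (6, 0)
#8, invoked 14, takes VC(#7)=(6, 0) under max, adds 1 for W0 → (7, 0)
target: VC(#2) = (2, 0)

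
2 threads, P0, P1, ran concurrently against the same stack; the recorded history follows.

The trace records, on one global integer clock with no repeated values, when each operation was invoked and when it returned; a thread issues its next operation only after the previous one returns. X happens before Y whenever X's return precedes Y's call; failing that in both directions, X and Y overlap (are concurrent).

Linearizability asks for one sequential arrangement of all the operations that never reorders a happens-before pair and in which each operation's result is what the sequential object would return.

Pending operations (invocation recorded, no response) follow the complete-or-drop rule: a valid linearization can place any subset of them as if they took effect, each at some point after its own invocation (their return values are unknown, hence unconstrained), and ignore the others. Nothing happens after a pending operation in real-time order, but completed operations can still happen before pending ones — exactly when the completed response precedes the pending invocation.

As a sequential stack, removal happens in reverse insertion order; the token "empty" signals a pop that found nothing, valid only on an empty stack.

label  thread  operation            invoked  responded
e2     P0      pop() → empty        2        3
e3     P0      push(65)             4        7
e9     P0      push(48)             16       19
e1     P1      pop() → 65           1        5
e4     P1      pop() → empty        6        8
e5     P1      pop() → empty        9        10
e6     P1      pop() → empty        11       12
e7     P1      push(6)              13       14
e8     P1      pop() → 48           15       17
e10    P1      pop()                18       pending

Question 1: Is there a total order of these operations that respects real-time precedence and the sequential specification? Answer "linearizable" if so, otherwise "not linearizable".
one valid linearization: e2, e3, e1, e4, e5, e6, e7, e9, e8
1. e2 pop() → empty, leaving stack <>
2. e3 push(65), leaving stack <65>
3. e1 pop() → 65, leaving stack <>
4. e4 pop() → empty, leaving stack <>
5. e5 pop() → empty, leaving stack <>
6. e6 pop() → empty, leaving stack <>
7. e7 push(6), leaving stack <6>
8. e9 push(48), leaving stack <6,48>
9. e8 pop() → 48, leaving stack <6>

linearizable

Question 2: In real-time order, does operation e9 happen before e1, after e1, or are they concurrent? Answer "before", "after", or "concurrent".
e9 spans [16,19], e1 spans [1,5]
resp(e1)=5 < inv(e9)=16

after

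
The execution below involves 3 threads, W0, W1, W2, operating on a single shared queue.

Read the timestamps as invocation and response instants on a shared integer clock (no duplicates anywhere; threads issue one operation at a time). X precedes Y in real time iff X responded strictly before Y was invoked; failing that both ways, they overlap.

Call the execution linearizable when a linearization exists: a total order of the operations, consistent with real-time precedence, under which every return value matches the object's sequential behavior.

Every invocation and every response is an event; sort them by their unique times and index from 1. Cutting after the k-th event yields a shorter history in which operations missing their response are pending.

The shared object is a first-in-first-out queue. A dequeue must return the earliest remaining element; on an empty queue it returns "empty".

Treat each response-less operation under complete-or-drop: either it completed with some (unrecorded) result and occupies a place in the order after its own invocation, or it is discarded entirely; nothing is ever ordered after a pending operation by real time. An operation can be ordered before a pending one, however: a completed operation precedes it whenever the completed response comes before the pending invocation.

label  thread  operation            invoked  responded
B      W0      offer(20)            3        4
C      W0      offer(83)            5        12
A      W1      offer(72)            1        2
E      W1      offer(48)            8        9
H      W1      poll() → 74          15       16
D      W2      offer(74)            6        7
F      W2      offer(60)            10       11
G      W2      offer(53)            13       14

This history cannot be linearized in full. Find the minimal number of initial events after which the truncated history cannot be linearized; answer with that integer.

16

events 1..15 are still linearizable — one witness is A, B, C, D, E, F, G:
step 1: A offer(72) — queue <72>
step 2: B offer(20) — queue <72,20>
step 3: C offer(83) — queue <72,20,83>
step 4: D offer(74) — queue <72,20,83,74>
step 5: E offer(48) — queue <72,20,83,74,48>
step 6: F offer(60) — queue <72,20,83,74,48,60>
step 7: G offer(53) — queue <72,20,83,74,48,60,53>
at event 16 (H's time-16 response) nothing linearizes any more
sample order A, B, C, D, E, F, G, H stalls at step 8 — H poll() → 74 has no legal effect
sample order A, B, D, C, E, F, G, H stalls at step 8 — H poll() → 74 has no legal effect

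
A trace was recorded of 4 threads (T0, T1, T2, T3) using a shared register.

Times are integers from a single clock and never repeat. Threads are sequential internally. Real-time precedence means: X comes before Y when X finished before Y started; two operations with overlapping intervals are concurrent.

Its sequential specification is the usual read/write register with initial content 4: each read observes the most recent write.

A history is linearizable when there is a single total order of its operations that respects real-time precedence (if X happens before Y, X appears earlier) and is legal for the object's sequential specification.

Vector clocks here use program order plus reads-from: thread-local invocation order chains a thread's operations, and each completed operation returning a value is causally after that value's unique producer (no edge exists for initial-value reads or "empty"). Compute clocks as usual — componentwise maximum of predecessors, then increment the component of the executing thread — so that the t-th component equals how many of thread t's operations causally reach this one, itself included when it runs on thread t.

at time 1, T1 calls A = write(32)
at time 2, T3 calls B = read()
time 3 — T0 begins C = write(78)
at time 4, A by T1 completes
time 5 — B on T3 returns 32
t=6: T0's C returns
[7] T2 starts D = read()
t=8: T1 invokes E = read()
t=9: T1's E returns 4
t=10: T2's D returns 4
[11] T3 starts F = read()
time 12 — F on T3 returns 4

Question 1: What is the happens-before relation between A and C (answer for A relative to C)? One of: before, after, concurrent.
A spans [1,4], C spans [3,6]
the intervals overlap in both directions

concurrent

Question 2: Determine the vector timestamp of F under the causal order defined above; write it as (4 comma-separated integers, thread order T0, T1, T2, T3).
D (invocation 7): nothing precedes it; T2's component alone gives (0, 0, 1, 0)
A (invocation 1): nothing precedes it; T1's component alone gives (0, 1, 0, 0)
C (invocation 3): nothing precedes it; T0's component alone gives (1, 0, 0, 0)
invoked at 2, B merges VC(A)=(0, 1, 0, 0) and bumps T3's slot → (0, 1, 0, 1)
invoked at 8, E merges VC(A)=(0, 1, 0, 0) and bumps T1's slot → (0, 2, 0, 0)
invoked at 11, F merges VC(B)=(0, 1, 0, 1) and bumps T3's slot → (0, 1, 0, 2)
target: VC(F) = (0, 1, 0, 2)

(0, 1, 0, 2)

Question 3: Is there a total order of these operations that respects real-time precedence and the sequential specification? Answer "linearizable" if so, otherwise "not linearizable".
cut after 8 events: linearizable; cut after 9 events (E responds, time 9): not linearizable
6 orders of the 4 completed register ops respect real time; none is legal
no completion choice of the 1 pending operation (D) rescues it — every subset was tried
one such order, A, B, C, E (pending dropped), breaks at step 4 where E read() → 4 is illegal
one such order, A, C, B, E (pending dropped), breaks at step 3 where B read() → 32 is illegal

not linearizable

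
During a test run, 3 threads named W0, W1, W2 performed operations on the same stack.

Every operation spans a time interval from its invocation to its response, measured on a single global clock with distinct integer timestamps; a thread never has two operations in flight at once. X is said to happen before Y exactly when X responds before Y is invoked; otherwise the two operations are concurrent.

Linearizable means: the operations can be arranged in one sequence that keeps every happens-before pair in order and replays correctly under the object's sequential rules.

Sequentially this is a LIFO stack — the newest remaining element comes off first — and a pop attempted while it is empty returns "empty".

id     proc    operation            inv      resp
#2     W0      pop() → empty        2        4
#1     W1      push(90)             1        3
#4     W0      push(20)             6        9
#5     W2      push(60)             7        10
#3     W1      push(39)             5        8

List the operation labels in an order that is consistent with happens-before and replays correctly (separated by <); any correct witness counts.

#2 < #1 < #3 < #4 < #5

1. #2 pop() → empty, leaving stack <>
2. #1 push(90), leaving stack <90>
3. #3 push(39), leaving stack <90,39>
4. #4 push(20), leaving stack <90,39,20>
5. #5 push(60), leaving stack <90,39,20,60>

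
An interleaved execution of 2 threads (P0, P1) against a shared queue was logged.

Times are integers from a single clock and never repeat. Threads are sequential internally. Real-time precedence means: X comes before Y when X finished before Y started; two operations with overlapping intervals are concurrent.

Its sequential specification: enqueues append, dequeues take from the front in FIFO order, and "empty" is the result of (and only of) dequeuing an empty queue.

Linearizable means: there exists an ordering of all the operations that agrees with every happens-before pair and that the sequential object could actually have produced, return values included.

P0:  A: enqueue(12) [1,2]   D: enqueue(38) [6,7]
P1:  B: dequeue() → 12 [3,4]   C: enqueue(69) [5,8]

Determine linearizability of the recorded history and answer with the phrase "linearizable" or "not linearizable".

a witness: A, B, C, D
step 1: A enqueue(12) — queue <12>
step 2: B dequeue() → 12 — queue <>
step 3: C enqueue(69) — queue <69>
step 4: D enqueue(38) — queue <69,38>

linearizable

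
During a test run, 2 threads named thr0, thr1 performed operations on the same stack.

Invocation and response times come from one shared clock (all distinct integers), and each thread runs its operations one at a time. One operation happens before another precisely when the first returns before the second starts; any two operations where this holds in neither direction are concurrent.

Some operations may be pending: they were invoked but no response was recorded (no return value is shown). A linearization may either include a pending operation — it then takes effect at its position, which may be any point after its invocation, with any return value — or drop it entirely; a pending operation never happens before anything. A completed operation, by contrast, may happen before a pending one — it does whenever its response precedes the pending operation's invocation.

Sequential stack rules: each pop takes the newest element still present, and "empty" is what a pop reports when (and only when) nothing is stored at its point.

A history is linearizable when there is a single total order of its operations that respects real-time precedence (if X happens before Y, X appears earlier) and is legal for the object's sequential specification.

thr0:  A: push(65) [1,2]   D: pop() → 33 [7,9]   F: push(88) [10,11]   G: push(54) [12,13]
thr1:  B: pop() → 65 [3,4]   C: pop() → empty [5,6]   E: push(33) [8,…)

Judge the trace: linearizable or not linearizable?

linearizable

a witness: A, B, C, E, D, F, G
after step 1 (A push(65)): stack <65>
after step 2 (B pop() → 65): stack <>
after step 3 (C pop() → empty): stack <>
after step 4 (E push(33) (pending, included)): stack <33>
after step 5 (D pop() → 33): stack <>
after step 6 (F push(88)): stack <88>
after step 7 (G push(54)): stack <88,54>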